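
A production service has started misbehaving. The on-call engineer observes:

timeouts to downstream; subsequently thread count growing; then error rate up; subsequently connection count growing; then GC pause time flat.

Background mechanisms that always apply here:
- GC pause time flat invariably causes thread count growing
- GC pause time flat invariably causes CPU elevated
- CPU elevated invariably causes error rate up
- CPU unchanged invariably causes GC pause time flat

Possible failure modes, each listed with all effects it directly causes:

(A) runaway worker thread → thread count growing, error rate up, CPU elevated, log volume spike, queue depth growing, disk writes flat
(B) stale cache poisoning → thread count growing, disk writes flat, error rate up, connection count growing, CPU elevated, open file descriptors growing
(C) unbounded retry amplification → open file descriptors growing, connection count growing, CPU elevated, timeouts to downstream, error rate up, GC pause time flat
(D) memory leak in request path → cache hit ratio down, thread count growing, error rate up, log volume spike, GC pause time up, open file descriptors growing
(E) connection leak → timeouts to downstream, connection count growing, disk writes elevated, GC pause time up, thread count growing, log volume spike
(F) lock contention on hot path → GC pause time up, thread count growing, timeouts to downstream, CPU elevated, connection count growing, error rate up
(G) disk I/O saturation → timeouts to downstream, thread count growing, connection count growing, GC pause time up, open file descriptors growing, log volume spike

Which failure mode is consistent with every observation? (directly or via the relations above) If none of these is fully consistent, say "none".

C

Testing each hypothesis:
(A) runaway worker thread — timeouts to downstream miss; thread count growing match; error rate up match; connection count growing miss; GC pause time flat miss
(B) stale cache poisoning — timeouts to downstream miss; thread count growing match; error rate up match; connection count growing match; GC pause time flat miss
(C) unbounded retry amplification — timeouts to downstream match; thread count growing match (through GC pause time flat → thread count growing); error rate up match; connection count growing match; GC pause time flat match
(D) memory leak in request path — timeouts to downstream miss; thread count growing match; error rate up match; connection count growing miss; GC pause time flat miss
(E) connection leak — fails on error rate up, GC pause time flat (predicts GC pause time up, not GC pause time flat)
(F) lock contention on hot path — timeouts to downstream match; thread count growing match; error rate up match; connection count growing match; GC pause time flat miss
(G) disk I/O saturation — fails on error rate up, GC pause time flat (predicts GC pause time up, not GC pause time flat)
(C) is the only candidate with no mismatches.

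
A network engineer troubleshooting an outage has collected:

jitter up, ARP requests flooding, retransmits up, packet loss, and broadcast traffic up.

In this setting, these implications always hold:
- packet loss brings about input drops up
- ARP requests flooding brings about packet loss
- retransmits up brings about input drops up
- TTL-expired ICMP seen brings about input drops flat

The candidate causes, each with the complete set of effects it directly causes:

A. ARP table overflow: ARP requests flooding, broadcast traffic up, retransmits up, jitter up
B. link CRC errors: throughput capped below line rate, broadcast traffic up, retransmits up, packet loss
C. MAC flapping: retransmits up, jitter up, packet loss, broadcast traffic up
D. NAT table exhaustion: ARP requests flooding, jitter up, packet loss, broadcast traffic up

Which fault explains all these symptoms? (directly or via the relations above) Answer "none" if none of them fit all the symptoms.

A

Checking each candidate against the observations:
(A) ARP table overflow — accounts for every observation (packet loss through ARP requests flooding → packet loss)
(B) link CRC errors — jitter up miss; ARP requests flooding miss; retransmits up match; packet loss match; broadcast traffic up match
(C) MAC flapping — jitter up match; ARP requests flooding miss; retransmits up match; packet loss match; broadcast traffic up match
(D) NAT table exhaustion — jitter up match; ARP requests flooding match; retransmits up miss; packet loss match; broadcast traffic up match
(A) alone accounts for all the evidence.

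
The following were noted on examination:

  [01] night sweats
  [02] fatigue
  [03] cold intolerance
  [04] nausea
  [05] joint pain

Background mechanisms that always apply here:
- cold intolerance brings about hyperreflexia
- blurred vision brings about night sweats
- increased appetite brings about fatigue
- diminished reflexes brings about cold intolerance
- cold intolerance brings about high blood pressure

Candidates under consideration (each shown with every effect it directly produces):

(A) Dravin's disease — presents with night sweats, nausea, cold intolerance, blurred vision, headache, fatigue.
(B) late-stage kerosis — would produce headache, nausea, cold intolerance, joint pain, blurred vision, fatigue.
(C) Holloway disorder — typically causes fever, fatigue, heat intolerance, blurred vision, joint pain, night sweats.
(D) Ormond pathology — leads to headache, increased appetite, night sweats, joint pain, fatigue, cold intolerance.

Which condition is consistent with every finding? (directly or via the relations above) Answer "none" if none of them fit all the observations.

For each candidate, compare predicted effects to what was observed:
(A) Dravin's disease — night sweats match; fatigue match; cold intolerance match; nausea match; joint pain miss
(B) late-stage kerosis — night sweats match (by blurred vision → night sweats); fatigue match; cold intolerance match; nausea match; joint pain match
(C) Holloway disorder — night sweats match; fatigue match; cold intolerance miss; nausea miss; joint pain match
(D) Ormond pathology — night sweats match; fatigue match; cold intolerance match; nausea miss; joint pain match
(B) is the only candidate with no mismatches.

B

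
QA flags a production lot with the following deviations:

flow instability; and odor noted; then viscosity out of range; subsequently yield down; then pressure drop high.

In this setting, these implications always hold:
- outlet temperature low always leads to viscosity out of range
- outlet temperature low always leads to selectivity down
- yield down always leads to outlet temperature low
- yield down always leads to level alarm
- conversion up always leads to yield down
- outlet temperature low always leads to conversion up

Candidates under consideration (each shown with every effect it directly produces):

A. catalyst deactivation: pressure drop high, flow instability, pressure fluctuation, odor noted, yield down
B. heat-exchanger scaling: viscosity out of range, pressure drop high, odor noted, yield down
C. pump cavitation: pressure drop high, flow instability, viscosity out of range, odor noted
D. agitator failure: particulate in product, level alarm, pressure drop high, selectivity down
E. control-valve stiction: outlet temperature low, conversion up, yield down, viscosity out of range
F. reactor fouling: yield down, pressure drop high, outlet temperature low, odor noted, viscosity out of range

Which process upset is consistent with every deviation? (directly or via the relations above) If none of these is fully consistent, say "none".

For each candidate, compare predicted effects to what was observed:
(A) catalyst deactivation — accounts for every observation (viscosity out of range through yield down → outlet temperature low → viscosity out of range)
(B) heat-exchanger scaling — flow instability ✗; odor noted ✓; viscosity out of range ✓; yield down ✓; pressure drop high ✓
(C) pump cavitation — flow instability ✓; odor noted ✓; viscosity out of range ✓; yield down ✗; pressure drop high ✓
(D) agitator failure — flow instability ✗; odor noted ✗; viscosity out of range ✗; yield down ✗; pressure drop high ✓
(E) control-valve stiction — does not account for flow instability, odor noted, pressure drop high
(F) reactor fouling — flow instability ✗; odor noted ✓; viscosity out of range ✓; yield down ✓; pressure drop high ✓
(A) is the only candidate with no mismatches.

A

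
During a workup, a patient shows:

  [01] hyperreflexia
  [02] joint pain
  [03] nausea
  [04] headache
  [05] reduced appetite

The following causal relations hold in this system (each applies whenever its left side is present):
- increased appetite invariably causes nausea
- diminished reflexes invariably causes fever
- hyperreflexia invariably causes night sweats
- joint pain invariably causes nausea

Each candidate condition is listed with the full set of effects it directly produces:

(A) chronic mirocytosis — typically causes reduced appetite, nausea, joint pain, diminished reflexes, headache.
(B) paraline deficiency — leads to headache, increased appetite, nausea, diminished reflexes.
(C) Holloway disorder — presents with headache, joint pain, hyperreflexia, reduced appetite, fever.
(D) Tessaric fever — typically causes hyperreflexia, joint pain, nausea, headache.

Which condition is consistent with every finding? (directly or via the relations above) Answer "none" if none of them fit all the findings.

C

For each candidate, compare predicted effects to what was observed:
(A) chronic mirocytosis — fails on hyperreflexia (predicts diminished reflexes, not hyperreflexia)
(B) paraline deficiency — fails on hyperreflexia, joint pain, reduced appetite (predicts diminished reflexes, not hyperreflexia; predicts increased appetite, not reduced appetite)
(C) Holloway disorder — hyperreflexia ✓; joint pain ✓; nausea ✓ (via joint pain → nausea); headache ✓; reduced appetite ✓
(D) Tessaric fever — hyperreflexia ✓; joint pain ✓; nausea ✓; headache ✓; reduced appetite ✗
(C) alone accounts for all the evidence.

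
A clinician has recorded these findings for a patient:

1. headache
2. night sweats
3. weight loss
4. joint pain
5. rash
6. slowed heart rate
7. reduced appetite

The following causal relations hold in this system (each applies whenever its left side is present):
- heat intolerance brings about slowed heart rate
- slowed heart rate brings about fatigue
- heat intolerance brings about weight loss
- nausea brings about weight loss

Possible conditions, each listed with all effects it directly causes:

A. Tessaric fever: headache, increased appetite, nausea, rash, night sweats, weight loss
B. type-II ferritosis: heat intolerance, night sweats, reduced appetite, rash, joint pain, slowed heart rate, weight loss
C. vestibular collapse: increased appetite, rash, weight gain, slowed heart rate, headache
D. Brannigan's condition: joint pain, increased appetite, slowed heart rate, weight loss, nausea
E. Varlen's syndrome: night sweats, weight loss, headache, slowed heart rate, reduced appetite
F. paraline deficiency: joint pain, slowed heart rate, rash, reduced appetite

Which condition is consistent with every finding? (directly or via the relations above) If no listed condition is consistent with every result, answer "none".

For each candidate, compare predicted effects to what was observed:
(A) Tessaric fever — headache +; night sweats +; weight loss +; joint pain -; rash +; slowed heart rate -; reduced appetite -
(B) type-II ferritosis — headache -; night sweats +; weight loss +; joint pain +; rash +; slowed heart rate +; reduced appetite +
(C) vestibular collapse — headache +; night sweats -; weight loss -; joint pain -; rash +; slowed heart rate +; reduced appetite -
(D) Brannigan's condition — fails on headache, night sweats, rash, reduced appetite (predicts increased appetite, not reduced appetite)
(E) Varlen's syndrome — headache +; night sweats +; weight loss +; joint pain -; rash -; slowed heart rate +; reduced appetite +
(F) paraline deficiency — does not account for headache, night sweats, weight loss
None of the listed candidates fits everything.

none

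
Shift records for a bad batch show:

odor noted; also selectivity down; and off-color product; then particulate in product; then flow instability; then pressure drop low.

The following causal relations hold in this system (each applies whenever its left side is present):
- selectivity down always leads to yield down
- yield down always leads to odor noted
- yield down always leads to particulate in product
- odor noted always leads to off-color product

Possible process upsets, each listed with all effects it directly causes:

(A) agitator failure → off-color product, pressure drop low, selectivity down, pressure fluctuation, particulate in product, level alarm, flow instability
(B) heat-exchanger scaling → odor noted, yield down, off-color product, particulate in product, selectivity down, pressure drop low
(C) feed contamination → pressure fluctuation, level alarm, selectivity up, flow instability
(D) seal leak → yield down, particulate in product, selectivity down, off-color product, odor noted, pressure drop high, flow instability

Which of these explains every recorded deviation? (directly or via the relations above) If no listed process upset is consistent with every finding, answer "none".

A

For each candidate, compare predicted effects to what was observed:
(A) agitator failure — odor noted match (through selectivity down → yield down → odor noted); selectivity down match; off-color product match; particulate in product match; flow instability match; pressure drop low match
(B) heat-exchanger scaling — odor noted match; selectivity down match; off-color product match; particulate in product match; flow instability miss; pressure drop low match
(C) feed contamination — odor noted miss; selectivity down miss; off-color product miss; particulate in product miss; flow instability match; pressure drop low miss
(D) seal leak — fails on pressure drop low (predicts pressure drop high, not pressure drop low)
(A) alone accounts for all the evidence.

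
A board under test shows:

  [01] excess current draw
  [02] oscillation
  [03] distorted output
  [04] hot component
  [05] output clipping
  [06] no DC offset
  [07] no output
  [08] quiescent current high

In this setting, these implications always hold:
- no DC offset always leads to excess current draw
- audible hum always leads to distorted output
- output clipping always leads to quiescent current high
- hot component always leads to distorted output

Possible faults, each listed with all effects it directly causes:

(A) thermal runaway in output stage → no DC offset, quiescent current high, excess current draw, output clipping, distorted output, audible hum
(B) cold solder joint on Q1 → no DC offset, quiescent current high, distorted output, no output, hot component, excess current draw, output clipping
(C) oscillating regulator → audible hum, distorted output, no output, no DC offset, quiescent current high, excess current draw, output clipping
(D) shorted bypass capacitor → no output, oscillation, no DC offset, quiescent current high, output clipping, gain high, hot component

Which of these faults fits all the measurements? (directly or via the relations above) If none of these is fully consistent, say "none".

For each candidate, compare predicted effects to what was observed:
(A) thermal runaway in output stage — excess current draw yes; oscillation NO; distorted output yes; hot component NO; output clipping yes; no DC offset yes; no output NO; quiescent current high yes
(B) cold solder joint on Q1 — excess current draw yes; oscillation NO; distorted output yes; hot component yes; output clipping yes; no DC offset yes; no output yes; quiescent current high yes
(C) oscillating regulator — does not account for oscillation, hot component
(D) shorted bypass capacitor — accounts for every observation (excess current draw via no DC offset → excess current draw)
(D) alone accounts for all the evidence.

D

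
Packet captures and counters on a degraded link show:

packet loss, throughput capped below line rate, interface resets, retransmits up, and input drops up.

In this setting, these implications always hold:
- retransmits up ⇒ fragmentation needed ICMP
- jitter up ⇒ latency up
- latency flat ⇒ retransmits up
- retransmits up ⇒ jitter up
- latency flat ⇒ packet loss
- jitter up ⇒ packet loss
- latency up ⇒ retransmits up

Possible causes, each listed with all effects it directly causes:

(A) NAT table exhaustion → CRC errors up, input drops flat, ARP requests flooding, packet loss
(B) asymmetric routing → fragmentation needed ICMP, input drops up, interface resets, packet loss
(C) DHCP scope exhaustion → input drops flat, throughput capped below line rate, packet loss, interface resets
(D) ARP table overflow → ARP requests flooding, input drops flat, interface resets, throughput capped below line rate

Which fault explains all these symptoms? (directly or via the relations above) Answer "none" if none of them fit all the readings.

Per-candidate check:
(A) NAT table exhaustion — fails on throughput capped below line rate, interface resets, retransmits up, input drops up (predicts input drops flat, not input drops up)
(B) asymmetric routing — does not account for throughput capped below line rate, retransmits up
(C) DHCP scope exhaustion — fails on retransmits up, input drops up (predicts input drops flat, not input drops up)
(D) ARP table overflow — packet loss NO; throughput capped below line rate yes; interface resets yes; retransmits up NO; input drops up NO
None of the listed candidates fits everything.

none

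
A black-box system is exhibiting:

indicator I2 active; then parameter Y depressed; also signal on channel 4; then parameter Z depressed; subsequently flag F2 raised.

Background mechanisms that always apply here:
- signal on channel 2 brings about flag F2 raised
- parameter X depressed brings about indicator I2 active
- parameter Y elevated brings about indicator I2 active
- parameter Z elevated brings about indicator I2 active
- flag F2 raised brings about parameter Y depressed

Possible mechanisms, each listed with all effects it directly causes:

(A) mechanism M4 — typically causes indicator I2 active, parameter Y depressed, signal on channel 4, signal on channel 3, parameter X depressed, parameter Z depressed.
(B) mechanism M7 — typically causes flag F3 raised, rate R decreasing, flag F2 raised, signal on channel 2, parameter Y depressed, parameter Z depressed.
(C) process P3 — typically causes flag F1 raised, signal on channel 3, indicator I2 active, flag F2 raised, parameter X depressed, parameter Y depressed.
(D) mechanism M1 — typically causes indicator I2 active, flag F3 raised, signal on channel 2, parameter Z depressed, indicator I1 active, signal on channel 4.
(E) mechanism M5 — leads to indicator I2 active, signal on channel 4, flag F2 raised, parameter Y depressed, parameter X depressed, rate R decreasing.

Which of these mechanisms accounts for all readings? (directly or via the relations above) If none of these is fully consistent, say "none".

For each candidate, compare predicted effects to what was observed:
(A) mechanism M4 — does not account for flag F2 raised
(B) mechanism M7 — indicator I2 active miss; parameter Y depressed match; signal on channel 4 miss; parameter Z depressed match; flag F2 raised match
(C) process P3 — indicator I2 active match; parameter Y depressed match; signal on channel 4 miss; parameter Z depressed miss; flag F2 raised match
(D) mechanism M1 — accounts for every observation (parameter Y depressed by signal on channel 2 → flag F2 raised → parameter Y depressed)
(E) mechanism M5 — does not account for parameter Z depressed
Only (D) is consistent with every observation.

D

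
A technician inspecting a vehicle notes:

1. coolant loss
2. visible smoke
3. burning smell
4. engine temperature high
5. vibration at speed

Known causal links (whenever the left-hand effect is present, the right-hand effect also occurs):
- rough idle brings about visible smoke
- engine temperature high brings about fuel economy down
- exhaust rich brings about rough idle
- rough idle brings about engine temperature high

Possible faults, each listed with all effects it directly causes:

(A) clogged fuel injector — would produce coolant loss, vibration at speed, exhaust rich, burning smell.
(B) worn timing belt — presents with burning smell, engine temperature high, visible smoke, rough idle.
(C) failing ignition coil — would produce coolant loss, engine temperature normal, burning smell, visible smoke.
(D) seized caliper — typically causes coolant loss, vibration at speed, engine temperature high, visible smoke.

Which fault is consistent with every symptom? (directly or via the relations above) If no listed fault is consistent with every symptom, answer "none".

A

For each candidate, compare predicted effects to what was observed:
(A) clogged fuel injector — accounts for every observation (visible smoke by exhaust rich → rough idle → visible smoke)
(B) worn timing belt — coolant loss -; visible smoke +; burning smell +; engine temperature high +; vibration at speed -
(C) failing ignition coil — fails on engine temperature high, vibration at speed (predicts engine temperature normal, not engine temperature high)
(D) seized caliper — coolant loss +; visible smoke +; burning smell -; engine temperature high +; vibration at speed +
(A) alone accounts for all the evidence.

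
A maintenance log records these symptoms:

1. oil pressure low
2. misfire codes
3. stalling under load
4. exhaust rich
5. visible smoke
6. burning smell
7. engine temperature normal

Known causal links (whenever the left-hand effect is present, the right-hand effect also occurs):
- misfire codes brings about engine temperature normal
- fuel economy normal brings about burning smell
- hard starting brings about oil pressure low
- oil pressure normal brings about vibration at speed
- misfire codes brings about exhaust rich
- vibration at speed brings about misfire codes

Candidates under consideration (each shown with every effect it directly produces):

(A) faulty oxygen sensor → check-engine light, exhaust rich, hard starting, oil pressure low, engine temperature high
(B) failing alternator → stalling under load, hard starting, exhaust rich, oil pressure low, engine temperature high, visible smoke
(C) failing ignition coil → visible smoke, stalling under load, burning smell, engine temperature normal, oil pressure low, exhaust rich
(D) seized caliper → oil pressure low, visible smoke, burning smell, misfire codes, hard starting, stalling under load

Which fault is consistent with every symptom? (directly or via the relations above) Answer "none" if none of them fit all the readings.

D

Per-candidate check:
(A) faulty oxygen sensor — oil pressure low match; misfire codes miss; stalling under load miss; exhaust rich match; visible smoke miss; burning smell miss; engine temperature normal miss
(B) failing alternator — oil pressure low match; misfire codes miss; stalling under load match; exhaust rich match; visible smoke match; burning smell miss; engine temperature normal miss
(C) failing ignition coil — oil pressure low match; misfire codes miss; stalling under load match; exhaust rich match; visible smoke match; burning smell match; engine temperature normal match
(D) seized caliper — accounts for every observation (exhaust rich by misfire codes → exhaust rich)
Only (D) is consistent with every observation.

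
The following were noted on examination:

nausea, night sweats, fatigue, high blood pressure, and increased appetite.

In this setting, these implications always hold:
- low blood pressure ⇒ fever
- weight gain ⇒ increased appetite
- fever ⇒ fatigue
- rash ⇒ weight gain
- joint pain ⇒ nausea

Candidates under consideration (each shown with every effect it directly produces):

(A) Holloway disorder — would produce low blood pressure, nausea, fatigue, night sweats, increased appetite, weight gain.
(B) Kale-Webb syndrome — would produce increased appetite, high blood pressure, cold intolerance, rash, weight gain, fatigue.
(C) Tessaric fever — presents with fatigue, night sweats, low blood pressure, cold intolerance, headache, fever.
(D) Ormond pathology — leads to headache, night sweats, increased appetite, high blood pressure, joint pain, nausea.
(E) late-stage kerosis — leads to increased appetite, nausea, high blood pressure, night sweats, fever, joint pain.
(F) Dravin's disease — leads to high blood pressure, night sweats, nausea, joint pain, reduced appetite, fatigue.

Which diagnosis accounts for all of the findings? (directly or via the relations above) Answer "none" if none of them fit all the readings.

Checking each candidate against the observations:
(A) Holloway disorder — fails on high blood pressure (predicts low blood pressure, not high blood pressure)
(B) Kale-Webb syndrome — nausea NO; night sweats NO; fatigue yes; high blood pressure yes; increased appetite yes
(C) Tessaric fever — fails on nausea, high blood pressure, increased appetite (predicts low blood pressure, not high blood pressure)
(D) Ormond pathology — nausea yes; night sweats yes; fatigue NO; high blood pressure yes; increased appetite yes
(E) late-stage kerosis — accounts for every observation (fatigue through fever → fatigue)
(F) Dravin's disease — nausea yes; night sweats yes; fatigue yes; high blood pressure yes; increased appetite NO
(E) alone accounts for all the evidence.

E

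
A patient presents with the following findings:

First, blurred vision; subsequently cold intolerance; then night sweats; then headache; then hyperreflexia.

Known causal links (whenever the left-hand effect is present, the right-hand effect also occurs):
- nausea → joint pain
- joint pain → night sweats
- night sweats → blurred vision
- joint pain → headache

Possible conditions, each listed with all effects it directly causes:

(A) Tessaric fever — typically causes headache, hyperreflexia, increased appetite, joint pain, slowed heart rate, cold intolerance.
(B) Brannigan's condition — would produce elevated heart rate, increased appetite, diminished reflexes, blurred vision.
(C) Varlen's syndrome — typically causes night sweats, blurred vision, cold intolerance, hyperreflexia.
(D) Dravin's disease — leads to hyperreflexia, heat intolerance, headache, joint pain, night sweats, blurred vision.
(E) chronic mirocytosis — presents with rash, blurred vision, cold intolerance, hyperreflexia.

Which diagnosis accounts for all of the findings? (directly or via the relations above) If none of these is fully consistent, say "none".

A

Testing each hypothesis:
(A) Tessaric fever — blurred vision yes (via joint pain → night sweats → blurred vision); cold intolerance yes; night sweats yes (via joint pain → night sweats); headache yes; hyperreflexia yes
(B) Brannigan's condition — blurred vision yes; cold intolerance NO; night sweats NO; headache NO; hyperreflexia NO
(C) Varlen's syndrome — does not account for headache
(D) Dravin's disease — blurred vision yes; cold intolerance NO; night sweats yes; headache yes; hyperreflexia yes
(E) chronic mirocytosis — does not account for night sweats, headache
(A) is the only candidate with no mismatches.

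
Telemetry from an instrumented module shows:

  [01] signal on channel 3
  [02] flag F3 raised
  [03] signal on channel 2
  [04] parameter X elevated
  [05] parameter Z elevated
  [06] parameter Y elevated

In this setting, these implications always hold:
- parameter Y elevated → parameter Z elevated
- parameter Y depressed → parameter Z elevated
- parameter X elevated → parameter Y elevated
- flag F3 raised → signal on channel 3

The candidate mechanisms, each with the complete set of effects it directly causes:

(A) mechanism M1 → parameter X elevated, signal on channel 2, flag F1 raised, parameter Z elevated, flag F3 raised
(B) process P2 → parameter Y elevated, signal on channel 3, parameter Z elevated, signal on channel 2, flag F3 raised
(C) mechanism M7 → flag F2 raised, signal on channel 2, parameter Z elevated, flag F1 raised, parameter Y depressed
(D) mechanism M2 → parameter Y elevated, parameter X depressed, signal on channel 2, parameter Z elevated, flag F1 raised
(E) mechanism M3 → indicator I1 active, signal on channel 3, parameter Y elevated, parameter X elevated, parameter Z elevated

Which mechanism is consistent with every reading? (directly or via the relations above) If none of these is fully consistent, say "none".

Per-candidate check:
(A) mechanism M1 — accounts for every observation (signal on channel 3 via flag F3 raised → signal on channel 3)
(B) process P2 — does not account for parameter X elevated
(C) mechanism M7 — fails on signal on channel 3, flag F3 raised, parameter X elevated, parameter Y elevated (predicts parameter Y depressed, not parameter Y elevated)
(D) mechanism M2 — signal on channel 3 NO; flag F3 raised NO; signal on channel 2 yes; parameter X elevated NO; parameter Z elevated yes; parameter Y elevated yes
(E) mechanism M3 — does not account for flag F3 raised, signal on channel 2
(A) is the only candidate with no mismatches.

A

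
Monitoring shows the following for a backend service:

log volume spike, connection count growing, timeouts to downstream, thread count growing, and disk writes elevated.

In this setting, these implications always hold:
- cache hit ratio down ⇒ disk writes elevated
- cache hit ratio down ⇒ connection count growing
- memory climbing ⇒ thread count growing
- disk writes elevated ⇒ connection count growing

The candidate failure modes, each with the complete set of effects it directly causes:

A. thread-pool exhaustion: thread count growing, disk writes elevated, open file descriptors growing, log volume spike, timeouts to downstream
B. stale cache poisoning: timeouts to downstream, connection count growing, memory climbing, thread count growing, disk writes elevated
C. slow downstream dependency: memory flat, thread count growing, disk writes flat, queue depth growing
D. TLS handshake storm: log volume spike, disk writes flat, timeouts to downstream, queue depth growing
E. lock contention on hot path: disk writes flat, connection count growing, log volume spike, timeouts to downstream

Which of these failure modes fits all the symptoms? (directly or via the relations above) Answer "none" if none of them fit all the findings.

Per-candidate check:
(A) thread-pool exhaustion — log volume spike match; connection count growing match (by disk writes elevated → connection count growing); timeouts to downstream match; thread count growing match; disk writes elevated match
(B) stale cache poisoning — log volume spike miss; connection count growing match; timeouts to downstream match; thread count growing match; disk writes elevated match
(C) slow downstream dependency — fails on log volume spike, connection count growing, timeouts to downstream, disk writes elevated (predicts disk writes flat, not disk writes elevated)
(D) TLS handshake storm — log volume spike match; connection count growing miss; timeouts to downstream match; thread count growing miss; disk writes elevated miss
(E) lock contention on hot path — fails on thread count growing, disk writes elevated (predicts disk writes flat, not disk writes elevated)
Only (A) is consistent with every observation.

A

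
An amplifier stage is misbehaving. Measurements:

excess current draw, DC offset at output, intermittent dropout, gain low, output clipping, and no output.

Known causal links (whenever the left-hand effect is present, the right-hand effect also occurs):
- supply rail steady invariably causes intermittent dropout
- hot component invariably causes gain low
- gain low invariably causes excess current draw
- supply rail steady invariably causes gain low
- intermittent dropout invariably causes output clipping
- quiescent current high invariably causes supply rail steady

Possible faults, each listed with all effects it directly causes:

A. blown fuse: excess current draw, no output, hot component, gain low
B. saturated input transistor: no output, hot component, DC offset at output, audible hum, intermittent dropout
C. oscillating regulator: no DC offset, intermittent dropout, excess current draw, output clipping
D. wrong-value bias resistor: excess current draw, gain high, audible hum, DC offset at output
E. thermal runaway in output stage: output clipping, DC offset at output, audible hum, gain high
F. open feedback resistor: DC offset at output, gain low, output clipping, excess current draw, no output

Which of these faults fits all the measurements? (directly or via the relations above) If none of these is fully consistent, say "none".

B

Per-candidate check:
(A) blown fuse — excess current draw yes; DC offset at output NO; intermittent dropout NO; gain low yes; output clipping NO; no output yes
(B) saturated input transistor — accounts for every observation (excess current draw through hot component → gain low → excess current draw)
(C) oscillating regulator — excess current draw yes; DC offset at output NO; intermittent dropout yes; gain low NO; output clipping yes; no output NO
(D) wrong-value bias resistor — fails on intermittent dropout, gain low, output clipping, no output (predicts gain high, not gain low)
(E) thermal runaway in output stage — fails on excess current draw, intermittent dropout, gain low, no output (predicts gain high, not gain low)
(F) open feedback resistor — does not account for intermittent dropout
(B) is the only candidate with no mismatches.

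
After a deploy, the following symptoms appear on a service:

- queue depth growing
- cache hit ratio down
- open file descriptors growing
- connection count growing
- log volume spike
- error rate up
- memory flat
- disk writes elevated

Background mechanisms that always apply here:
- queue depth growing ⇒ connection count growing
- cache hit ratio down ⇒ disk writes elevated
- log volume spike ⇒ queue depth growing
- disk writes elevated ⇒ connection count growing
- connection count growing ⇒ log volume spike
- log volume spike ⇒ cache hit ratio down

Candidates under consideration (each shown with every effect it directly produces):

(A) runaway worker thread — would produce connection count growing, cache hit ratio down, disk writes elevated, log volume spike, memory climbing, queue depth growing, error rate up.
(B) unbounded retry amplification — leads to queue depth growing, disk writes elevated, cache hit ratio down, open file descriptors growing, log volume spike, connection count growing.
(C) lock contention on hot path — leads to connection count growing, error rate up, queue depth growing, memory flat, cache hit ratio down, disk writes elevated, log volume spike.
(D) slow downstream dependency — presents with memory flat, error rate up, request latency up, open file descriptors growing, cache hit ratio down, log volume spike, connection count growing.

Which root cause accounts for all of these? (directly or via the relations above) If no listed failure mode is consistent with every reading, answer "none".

For each candidate, compare predicted effects to what was observed:
(A) runaway worker thread — queue depth growing ✓; cache hit ratio down ✓; open file descriptors growing ✗; connection count growing ✓; log volume spike ✓; error rate up ✓; memory flat ✗; disk writes elevated ✓
(B) unbounded retry amplification — queue depth growing ✓; cache hit ratio down ✓; open file descriptors growing ✓; connection count growing ✓; log volume spike ✓; error rate up ✗; memory flat ✗; disk writes elevated ✓
(C) lock contention on hot path — queue depth growing ✓; cache hit ratio down ✓; open file descriptors growing ✗; connection count growing ✓; log volume spike ✓; error rate up ✓; memory flat ✓; disk writes elevated ✓
(D) slow downstream dependency — queue depth growing ✓ (through log volume spike → queue depth growing); cache hit ratio down ✓; open file descriptors growing ✓; connection count growing ✓; log volume spike ✓; error rate up ✓; memory flat ✓; disk writes elevated ✓ (through cache hit ratio down → disk writes elevated)
(D) is the only candidate with no mismatches.

D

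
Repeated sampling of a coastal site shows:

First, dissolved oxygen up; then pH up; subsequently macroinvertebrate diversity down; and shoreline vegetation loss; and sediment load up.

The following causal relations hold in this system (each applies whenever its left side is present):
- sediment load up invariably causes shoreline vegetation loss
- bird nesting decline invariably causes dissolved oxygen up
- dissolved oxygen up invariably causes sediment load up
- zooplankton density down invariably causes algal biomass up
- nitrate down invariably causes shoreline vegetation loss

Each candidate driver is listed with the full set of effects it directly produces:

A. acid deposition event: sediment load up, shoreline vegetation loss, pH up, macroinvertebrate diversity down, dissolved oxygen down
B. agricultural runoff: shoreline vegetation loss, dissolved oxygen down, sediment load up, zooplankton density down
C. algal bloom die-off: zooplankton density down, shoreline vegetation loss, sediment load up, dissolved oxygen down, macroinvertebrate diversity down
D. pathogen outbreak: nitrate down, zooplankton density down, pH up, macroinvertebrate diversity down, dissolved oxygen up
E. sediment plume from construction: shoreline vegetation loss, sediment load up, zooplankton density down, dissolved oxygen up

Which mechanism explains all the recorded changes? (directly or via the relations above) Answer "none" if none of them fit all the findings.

Testing each hypothesis:
(A) acid deposition event — dissolved oxygen up miss; pH up match; macroinvertebrate diversity down match; shoreline vegetation loss match; sediment load up match
(B) agricultural runoff — fails on dissolved oxygen up, pH up, macroinvertebrate diversity down (predicts dissolved oxygen down, not dissolved oxygen up)
(C) algal bloom die-off — fails on dissolved oxygen up, pH up (predicts dissolved oxygen down, not dissolved oxygen up)
(D) pathogen outbreak — dissolved oxygen up match; pH up match; macroinvertebrate diversity down match; shoreline vegetation loss match (through nitrate down → shoreline vegetation loss); sediment load up match (through dissolved oxygen up → sediment load up)
(E) sediment plume from construction — dissolved oxygen up match; pH up miss; macroinvertebrate diversity down miss; shoreline vegetation loss match; sediment load up match
Only (D) is consistent with every observation.

D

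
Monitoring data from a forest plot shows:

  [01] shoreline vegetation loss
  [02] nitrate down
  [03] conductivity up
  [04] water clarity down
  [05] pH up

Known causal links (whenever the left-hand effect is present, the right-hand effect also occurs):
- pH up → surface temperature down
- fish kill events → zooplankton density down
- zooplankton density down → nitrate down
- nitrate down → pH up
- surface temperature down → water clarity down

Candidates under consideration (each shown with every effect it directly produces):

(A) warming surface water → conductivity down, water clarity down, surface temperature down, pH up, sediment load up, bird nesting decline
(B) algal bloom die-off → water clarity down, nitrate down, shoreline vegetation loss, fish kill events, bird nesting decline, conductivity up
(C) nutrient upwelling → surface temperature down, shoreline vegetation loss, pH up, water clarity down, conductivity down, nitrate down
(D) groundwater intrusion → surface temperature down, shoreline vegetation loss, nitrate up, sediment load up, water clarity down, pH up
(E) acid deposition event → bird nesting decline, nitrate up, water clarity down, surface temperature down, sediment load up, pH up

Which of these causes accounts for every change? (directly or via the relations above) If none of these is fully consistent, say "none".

B

Checking each candidate against the observations:
(A) warming surface water — shoreline vegetation loss -; nitrate down -; conductivity up -; water clarity down +; pH up +
(B) algal bloom die-off — shoreline vegetation loss +; nitrate down +; conductivity up +; water clarity down +; pH up + (through nitrate down → pH up)
(C) nutrient upwelling — shoreline vegetation loss +; nitrate down +; conductivity up -; water clarity down +; pH up +
(D) groundwater intrusion — fails on nitrate down, conductivity up (predicts nitrate up, not nitrate down)
(E) acid deposition event — shoreline vegetation loss -; nitrate down -; conductivity up -; water clarity down +; pH up +
(B) alone accounts for all the evidence.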